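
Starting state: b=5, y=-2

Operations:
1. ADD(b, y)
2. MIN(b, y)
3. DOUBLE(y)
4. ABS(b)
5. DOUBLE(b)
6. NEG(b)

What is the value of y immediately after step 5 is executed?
y = -4

Tracing y through execution:
Initial: y = -2
After step 1 (ADD(b, y)): y = -2
After step 2 (MIN(b, y)): y = -2
After step 3 (DOUBLE(y)): y = -4
After step 4 (ABS(b)): y = -4
After step 5 (DOUBLE(b)): y = -4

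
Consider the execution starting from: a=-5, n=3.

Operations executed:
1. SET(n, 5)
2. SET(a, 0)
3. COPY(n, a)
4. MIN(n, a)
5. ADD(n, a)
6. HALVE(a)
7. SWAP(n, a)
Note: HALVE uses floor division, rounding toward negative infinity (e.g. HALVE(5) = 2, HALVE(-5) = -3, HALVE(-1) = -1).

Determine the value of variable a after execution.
a = 0

Tracing execution:
Step 1: SET(n, 5) → a = -5
Step 2: SET(a, 0) → a = 0
Step 3: COPY(n, a) → a = 0
Step 4: MIN(n, a) → a = 0
Step 5: ADD(n, a) → a = 0
Step 6: HALVE(a) → a = 0
Step 7: SWAP(n, a) → a = 0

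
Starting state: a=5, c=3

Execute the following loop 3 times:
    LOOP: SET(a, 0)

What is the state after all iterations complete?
a=0, c=3

Iteration trace:
Start: a=5, c=3
After iteration 1: a=0, c=3
After iteration 2: a=0, c=3
After iteration 3: a=0, c=3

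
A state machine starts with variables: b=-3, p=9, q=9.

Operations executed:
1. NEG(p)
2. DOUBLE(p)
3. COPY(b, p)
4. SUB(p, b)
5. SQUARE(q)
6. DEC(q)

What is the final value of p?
p = 0

Tracing execution:
Step 1: NEG(p) → p = -9
Step 2: DOUBLE(p) → p = -18
Step 3: COPY(b, p) → p = -18
Step 4: SUB(p, b) → p = 0
Step 5: SQUARE(q) → p = 0
Step 6: DEC(q) → p = 0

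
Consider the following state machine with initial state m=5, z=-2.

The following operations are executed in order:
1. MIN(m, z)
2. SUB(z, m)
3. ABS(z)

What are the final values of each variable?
{m: -2, z: 0}

Step-by-step execution:
Initial: m=5, z=-2
After step 1 (MIN(m, z)): m=-2, z=-2
After step 2 (SUB(z, m)): m=-2, z=0
After step 3 (ABS(z)): m=-2, z=0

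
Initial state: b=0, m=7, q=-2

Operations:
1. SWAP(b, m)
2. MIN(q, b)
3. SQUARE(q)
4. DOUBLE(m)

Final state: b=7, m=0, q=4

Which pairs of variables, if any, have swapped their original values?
(b, m)

Comparing initial and final values:
b: 0 → 7
m: 7 → 0
q: -2 → 4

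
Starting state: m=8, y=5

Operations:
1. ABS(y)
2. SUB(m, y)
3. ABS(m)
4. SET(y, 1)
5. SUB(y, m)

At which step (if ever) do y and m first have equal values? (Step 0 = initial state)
Never

y and m never become equal during execution.

Comparing values at each step:
Initial: y=5, m=8
After step 1: y=5, m=8
After step 2: y=5, m=3
After step 3: y=5, m=3
After step 4: y=1, m=3
After step 5: y=-2, m=3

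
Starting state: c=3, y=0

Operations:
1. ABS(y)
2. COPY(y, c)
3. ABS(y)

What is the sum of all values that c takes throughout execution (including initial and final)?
12

Values of c at each step:
Initial: c = 3
After step 1: c = 3
After step 2: c = 3
After step 3: c = 3
Sum = 3 + 3 + 3 + 3 = 12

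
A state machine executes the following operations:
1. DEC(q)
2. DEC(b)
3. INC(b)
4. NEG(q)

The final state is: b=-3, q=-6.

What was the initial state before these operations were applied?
b=-3, q=7

Working backwards:
Final state: b=-3, q=-6
Before step 4 (NEG(q)): b=-3, q=6
Before step 3 (INC(b)): b=-4, q=6
Before step 2 (DEC(b)): b=-3, q=6
Before step 1 (DEC(q)): b=-3, q=7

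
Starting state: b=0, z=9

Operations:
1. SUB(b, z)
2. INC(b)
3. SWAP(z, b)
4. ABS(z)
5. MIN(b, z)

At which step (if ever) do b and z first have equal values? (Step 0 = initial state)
Step 5

b and z first become equal after step 5.

Comparing values at each step:
Initial: b=0, z=9
After step 1: b=-9, z=9
After step 2: b=-8, z=9
After step 3: b=9, z=-8
After step 4: b=9, z=8
After step 5: b=8, z=8 ← equal!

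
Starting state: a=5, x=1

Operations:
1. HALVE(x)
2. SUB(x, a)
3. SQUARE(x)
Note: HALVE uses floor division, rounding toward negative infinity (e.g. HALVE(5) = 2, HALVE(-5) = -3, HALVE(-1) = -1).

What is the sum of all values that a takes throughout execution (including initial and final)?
20

Values of a at each step:
Initial: a = 5
After step 1: a = 5
After step 2: a = 5
After step 3: a = 5
Sum = 5 + 5 + 5 + 5 = 20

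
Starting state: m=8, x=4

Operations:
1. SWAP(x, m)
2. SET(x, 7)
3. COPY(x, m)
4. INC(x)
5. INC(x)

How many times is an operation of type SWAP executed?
1

Counting SWAP operations:
Step 1: SWAP(x, m) ← SWAP
Total: 1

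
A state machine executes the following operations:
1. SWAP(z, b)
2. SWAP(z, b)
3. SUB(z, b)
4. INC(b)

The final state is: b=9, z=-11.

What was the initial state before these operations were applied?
b=8, z=-3

Working backwards:
Final state: b=9, z=-11
Before step 4 (INC(b)): b=8, z=-11
Before step 3 (SUB(z, b)): b=8, z=-3
Before step 2 (SWAP(z, b)): b=-3, z=8
Before step 1 (SWAP(z, b)): b=8, z=-3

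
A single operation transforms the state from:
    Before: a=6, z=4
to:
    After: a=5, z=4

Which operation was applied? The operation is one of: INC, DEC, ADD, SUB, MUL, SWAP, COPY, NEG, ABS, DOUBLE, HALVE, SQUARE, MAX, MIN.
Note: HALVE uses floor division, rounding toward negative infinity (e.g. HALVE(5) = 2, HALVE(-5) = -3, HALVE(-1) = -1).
DEC(a)

Analyzing the change:
Before: a=6, z=4
After: a=5, z=4
Variable a changed from 6 to 5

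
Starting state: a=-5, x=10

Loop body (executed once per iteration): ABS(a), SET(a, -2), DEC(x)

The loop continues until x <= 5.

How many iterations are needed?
5

Tracing iterations:
Initial: a=-5, x=10
After iteration 1: a=-2, x=9
After iteration 2: a=-2, x=8
After iteration 3: a=-2, x=7
After iteration 4: a=-2, x=6
After iteration 5: a=-2, x=5
x <= 5 now holds, so the loop exits after 5 iterations.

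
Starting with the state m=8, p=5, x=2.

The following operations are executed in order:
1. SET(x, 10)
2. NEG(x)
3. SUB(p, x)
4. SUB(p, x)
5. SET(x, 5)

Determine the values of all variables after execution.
{m: 8, p: 25, x: 5}

Step-by-step execution:
Initial: m=8, p=5, x=2
After step 1 (SET(x, 10)): m=8, p=5, x=10
After step 2 (NEG(x)): m=8, p=5, x=-10
After step 3 (SUB(p, x)): m=8, p=15, x=-10
After step 4 (SUB(p, x)): m=8, p=25, x=-10
After step 5 (SET(x, 5)): m=8, p=25, x=5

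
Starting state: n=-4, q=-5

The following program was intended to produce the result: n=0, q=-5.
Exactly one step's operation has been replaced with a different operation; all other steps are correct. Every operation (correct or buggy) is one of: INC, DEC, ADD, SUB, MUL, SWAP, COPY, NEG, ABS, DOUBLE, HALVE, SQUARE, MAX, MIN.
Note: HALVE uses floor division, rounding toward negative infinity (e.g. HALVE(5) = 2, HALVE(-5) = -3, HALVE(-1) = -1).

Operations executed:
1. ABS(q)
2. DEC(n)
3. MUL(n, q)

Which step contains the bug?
Step 1

Trace with buggy code:
Initial: n=-4, q=-5
After step 1: n=-4, q=5
After step 2: n=-5, q=5
After step 3: n=-25, q=5
Actual final n=-25, q=5 ≠ expected n=0, q=-5.
Step 1 is the only position where a single-operation replacement can produce the expected result.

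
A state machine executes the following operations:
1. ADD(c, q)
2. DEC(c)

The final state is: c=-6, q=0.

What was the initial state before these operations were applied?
c=-5, q=0

Working backwards:
Final state: c=-6, q=0
Before step 2 (DEC(c)): c=-5, q=0
Before step 1 (ADD(c, q)): c=-5, q=0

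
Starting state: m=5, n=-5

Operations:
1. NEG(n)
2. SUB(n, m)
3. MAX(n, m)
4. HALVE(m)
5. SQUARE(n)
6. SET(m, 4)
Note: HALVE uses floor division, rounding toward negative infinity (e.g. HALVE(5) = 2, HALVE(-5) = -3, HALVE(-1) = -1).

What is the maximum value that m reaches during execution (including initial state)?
5

Values of m at each step:
Initial: m = 5 ← maximum
After step 1: m = 5
After step 2: m = 5
After step 3: m = 5
After step 4: m = 2
After step 5: m = 2
After step 6: m = 4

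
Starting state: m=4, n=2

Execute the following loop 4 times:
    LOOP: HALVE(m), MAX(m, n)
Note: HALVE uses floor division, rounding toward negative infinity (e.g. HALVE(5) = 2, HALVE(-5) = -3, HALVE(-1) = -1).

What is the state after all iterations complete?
m=2, n=2

Iteration trace:
Start: m=4, n=2
After iteration 1: m=2, n=2
After iteration 2: m=2, n=2
After iteration 3: m=2, n=2
After iteration 4: m=2, n=2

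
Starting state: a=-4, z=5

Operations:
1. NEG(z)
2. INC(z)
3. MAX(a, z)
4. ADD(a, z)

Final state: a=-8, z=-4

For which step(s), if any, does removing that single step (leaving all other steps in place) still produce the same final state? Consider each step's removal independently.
Step(s) 3

Testing removal of each single step:
Without step 1: final = a=12, z=6 (different)
Without step 2: final = a=-9, z=-5 (different)
Without step 3: final = a=-8, z=-4 (same)
Without step 4: final = a=-4, z=-4 (different)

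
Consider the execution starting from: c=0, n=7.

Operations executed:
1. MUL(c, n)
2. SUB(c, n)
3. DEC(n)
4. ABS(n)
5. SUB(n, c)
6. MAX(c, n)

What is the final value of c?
c = 13

Tracing execution:
Step 1: MUL(c, n) → c = 0
Step 2: SUB(c, n) → c = -7
Step 3: DEC(n) → c = -7
Step 4: ABS(n) → c = -7
Step 5: SUB(n, c) → c = -7
Step 6: MAX(c, n) → c = 13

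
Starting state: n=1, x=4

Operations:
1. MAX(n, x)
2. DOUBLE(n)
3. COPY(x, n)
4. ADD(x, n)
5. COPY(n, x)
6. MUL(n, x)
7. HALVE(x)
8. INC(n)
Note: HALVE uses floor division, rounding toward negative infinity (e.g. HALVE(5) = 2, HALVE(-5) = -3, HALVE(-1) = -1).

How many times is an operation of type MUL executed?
1

Counting MUL operations:
Step 6: MUL(n, x) ← MUL
Total: 1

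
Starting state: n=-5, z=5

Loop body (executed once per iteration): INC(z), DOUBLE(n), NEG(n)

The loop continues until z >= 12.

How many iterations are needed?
7

Tracing iterations:
Initial: n=-5, z=5
After iteration 1: n=10, z=6
After iteration 2: n=-20, z=7
After iteration 3: n=40, z=8
After iteration 4: n=-80, z=9
After iteration 5: n=160, z=10
After iteration 6: n=-320, z=11
After iteration 7: n=640, z=12
z >= 12 now holds, so the loop exits after 7 iterations.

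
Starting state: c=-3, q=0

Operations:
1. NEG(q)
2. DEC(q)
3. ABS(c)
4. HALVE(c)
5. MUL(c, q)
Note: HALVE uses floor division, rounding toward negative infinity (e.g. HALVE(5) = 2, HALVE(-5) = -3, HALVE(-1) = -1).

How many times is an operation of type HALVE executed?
1

Counting HALVE operations:
Step 4: HALVE(c) ← HALVE
Total: 1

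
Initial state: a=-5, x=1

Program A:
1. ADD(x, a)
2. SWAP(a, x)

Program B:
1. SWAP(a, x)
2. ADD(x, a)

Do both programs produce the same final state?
No

Program A final state: a=-4, x=-5
Program B final state: a=1, x=-4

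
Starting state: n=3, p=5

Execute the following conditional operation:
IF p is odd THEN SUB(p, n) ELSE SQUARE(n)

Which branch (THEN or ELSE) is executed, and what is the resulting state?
Branch: THEN, Final state: n=3, p=2

Evaluating condition: p is odd
Condition is True, so THEN branch executes
After SUB(p, n): n=3, p=2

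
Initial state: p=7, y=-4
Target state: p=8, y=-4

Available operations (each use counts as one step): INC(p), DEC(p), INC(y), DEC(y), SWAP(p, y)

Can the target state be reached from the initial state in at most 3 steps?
Yes

Path (1 step): INC(p)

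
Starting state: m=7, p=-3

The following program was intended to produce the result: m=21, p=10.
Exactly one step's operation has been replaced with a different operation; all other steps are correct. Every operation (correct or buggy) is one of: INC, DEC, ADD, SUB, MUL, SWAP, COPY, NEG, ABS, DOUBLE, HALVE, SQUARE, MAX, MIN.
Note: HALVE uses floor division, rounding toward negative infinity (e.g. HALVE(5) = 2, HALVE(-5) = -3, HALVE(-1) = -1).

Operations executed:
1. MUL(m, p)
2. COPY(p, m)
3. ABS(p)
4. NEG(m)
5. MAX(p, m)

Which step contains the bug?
Step 5

Trace with buggy code:
Initial: m=7, p=-3
After step 1: m=-21, p=-3
After step 2: m=-21, p=-21
After step 3: m=-21, p=21
After step 4: m=21, p=21
After step 5: m=21, p=21
Actual final m=21, p=21 ≠ expected m=21, p=10.
Step 5 is the only position where a single-operation replacement can produce the expected result.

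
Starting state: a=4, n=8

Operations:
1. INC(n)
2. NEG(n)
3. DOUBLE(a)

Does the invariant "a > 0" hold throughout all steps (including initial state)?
Yes

The invariant holds at every step.

State at each step:
Initial: a=4, n=8
After step 1: a=4, n=9
After step 2: a=4, n=-9
After step 3: a=8, n=-9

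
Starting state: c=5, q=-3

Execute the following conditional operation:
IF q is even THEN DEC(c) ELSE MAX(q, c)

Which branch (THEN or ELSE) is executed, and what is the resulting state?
Branch: ELSE, Final state: c=5, q=5

Evaluating condition: q is even
Condition is False, so ELSE branch executes
After MAX(q, c): c=5, q=5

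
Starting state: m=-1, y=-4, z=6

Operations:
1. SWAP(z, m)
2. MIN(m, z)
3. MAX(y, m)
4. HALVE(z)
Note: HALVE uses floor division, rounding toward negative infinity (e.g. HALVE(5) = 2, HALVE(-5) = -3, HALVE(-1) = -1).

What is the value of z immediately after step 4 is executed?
z = -1

Tracing z through execution:
Initial: z = 6
After step 1 (SWAP(z, m)): z = -1
After step 2 (MIN(m, z)): z = -1
After step 3 (MAX(y, m)): z = -1
After step 4 (HALVE(z)): z = -1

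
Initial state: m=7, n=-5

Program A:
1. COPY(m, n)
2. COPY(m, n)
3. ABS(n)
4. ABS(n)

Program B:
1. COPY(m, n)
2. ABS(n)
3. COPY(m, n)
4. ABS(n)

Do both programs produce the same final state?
No

Program A final state: m=-5, n=5
Program B final state: m=5, n=5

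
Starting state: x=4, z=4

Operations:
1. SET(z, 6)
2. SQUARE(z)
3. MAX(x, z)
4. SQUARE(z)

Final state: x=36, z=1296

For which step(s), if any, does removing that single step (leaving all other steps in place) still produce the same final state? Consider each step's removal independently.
None - removing any single step changes the final result

Testing removal of each single step:
Without step 1: final = x=16, z=256 (different)
Without step 2: final = x=6, z=36 (different)
Without step 3: final = x=4, z=1296 (different)
Without step 4: final = x=36, z=36 (different)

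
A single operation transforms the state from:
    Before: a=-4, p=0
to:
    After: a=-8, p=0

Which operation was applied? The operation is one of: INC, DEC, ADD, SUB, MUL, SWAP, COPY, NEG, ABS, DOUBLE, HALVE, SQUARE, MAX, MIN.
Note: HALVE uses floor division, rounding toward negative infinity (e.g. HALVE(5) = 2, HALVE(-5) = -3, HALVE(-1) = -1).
DOUBLE(a)

Analyzing the change:
Before: a=-4, p=0
After: a=-8, p=0
Variable a changed from -4 to -8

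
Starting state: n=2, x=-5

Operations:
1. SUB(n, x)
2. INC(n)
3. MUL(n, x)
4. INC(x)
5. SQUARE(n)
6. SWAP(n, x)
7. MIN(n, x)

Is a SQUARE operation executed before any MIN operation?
Yes

First SQUARE: step 5
First MIN: step 7
Since 5 < 7, SQUARE comes first.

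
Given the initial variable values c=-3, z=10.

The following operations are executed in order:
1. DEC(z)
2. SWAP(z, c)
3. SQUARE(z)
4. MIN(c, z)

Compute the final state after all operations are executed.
{c: 9, z: 9}

Step-by-step execution:
Initial: c=-3, z=10
After step 1 (DEC(z)): c=-3, z=9
After step 2 (SWAP(z, c)): c=9, z=-3
After step 3 (SQUARE(z)): c=9, z=9
After step 4 (MIN(c, z)): c=9, z=9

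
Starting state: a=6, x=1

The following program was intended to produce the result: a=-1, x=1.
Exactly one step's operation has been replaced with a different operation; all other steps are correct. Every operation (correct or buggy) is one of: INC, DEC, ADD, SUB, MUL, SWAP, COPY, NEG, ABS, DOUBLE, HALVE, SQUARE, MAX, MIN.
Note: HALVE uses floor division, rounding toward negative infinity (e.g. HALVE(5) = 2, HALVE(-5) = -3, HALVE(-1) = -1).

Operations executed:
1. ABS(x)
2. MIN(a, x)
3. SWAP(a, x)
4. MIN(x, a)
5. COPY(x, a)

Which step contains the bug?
Step 5

Trace with buggy code:
Initial: a=6, x=1
After step 1: a=6, x=1
After step 2: a=1, x=1
After step 3: a=1, x=1
After step 4: a=1, x=1
After step 5: a=1, x=1
Actual final a=1, x=1 ≠ expected a=-1, x=1.
Step 5 is the only position where a single-operation replacement can produce the expected result.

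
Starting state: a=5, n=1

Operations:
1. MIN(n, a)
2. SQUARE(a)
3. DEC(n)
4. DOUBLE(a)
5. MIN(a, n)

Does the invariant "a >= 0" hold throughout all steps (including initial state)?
Yes

The invariant holds at every step.

State at each step:
Initial: a=5, n=1
After step 1: a=5, n=1
After step 2: a=25, n=1
After step 3: a=25, n=0
After step 4: a=50, n=0
After step 5: a=0, n=0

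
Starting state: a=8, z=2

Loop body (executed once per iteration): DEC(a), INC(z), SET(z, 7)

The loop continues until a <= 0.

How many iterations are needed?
8

Tracing iterations:
Initial: a=8, z=2
After iteration 1: a=7, z=7
After iteration 2: a=6, z=7
After iteration 3: a=5, z=7
After iteration 4: a=4, z=7
After iteration 5: a=3, z=7
After iteration 6: a=2, z=7
After iteration 7: a=1, z=7
After iteration 8: a=0, z=7
a <= 0 now holds, so the loop exits after 8 iterations.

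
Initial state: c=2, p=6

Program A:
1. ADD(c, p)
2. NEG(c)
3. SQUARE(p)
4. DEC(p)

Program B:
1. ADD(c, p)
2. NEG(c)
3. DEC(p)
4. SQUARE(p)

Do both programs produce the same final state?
No

Program A final state: c=-8, p=35
Program B final state: c=-8, p=25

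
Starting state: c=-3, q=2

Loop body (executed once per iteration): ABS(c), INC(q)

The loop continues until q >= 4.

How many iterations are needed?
2

Tracing iterations:
Initial: c=-3, q=2
After iteration 1: c=3, q=3
After iteration 2: c=3, q=4
q >= 4 now holds, so the loop exits after 2 iterations.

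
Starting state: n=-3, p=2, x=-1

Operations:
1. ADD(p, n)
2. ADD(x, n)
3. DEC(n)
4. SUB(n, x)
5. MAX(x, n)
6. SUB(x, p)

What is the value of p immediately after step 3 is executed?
p = -1

Tracing p through execution:
Initial: p = 2
After step 1 (ADD(p, n)): p = -1
After step 2 (ADD(x, n)): p = -1
After step 3 (DEC(n)): p = -1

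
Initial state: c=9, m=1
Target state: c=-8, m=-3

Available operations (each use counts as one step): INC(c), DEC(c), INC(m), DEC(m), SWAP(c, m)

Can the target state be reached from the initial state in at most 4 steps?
No

The target state cannot be reached within 4 steps.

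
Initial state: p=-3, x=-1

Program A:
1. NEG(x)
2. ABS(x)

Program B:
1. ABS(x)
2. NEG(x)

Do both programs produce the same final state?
No

Program A final state: p=-3, x=1
Program B final state: p=-3, x=-1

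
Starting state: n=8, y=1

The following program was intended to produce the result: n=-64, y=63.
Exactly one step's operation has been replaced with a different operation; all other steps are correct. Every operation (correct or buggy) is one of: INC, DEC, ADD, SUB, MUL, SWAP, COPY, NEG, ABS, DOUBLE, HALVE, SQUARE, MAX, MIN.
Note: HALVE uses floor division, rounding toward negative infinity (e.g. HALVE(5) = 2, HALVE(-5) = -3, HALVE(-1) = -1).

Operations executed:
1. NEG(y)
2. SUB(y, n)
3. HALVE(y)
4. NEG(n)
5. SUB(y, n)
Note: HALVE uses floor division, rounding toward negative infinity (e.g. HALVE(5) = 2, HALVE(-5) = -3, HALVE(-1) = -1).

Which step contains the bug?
Step 2

Trace with buggy code:
Initial: n=8, y=1
After step 1: n=8, y=-1
After step 2: n=8, y=-9
After step 3: n=8, y=-5
After step 4: n=-8, y=-5
After step 5: n=-8, y=3
Actual final n=-8, y=3 ≠ expected n=-64, y=63.
Step 2 is the only position where a single-operation replacement can produce the expected result.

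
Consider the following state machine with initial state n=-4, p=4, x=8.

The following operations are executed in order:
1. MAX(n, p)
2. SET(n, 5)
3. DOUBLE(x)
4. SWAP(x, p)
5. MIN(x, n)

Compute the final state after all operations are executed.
{n: 5, p: 16, x: 4}

Step-by-step execution:
Initial: n=-4, p=4, x=8
After step 1 (MAX(n, p)): n=4, p=4, x=8
After step 2 (SET(n, 5)): n=5, p=4, x=8
After step 3 (DOUBLE(x)): n=5, p=4, x=16
After step 4 (SWAP(x, p)): n=5, p=16, x=4
After step 5 (MIN(x, n)): n=5, p=16, x=4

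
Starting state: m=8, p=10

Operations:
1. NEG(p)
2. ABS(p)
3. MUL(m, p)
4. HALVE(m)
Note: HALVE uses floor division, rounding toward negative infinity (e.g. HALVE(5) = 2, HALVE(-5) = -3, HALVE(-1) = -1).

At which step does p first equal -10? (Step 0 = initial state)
Step 1

Tracing p:
Initial: p = 10
After step 1: p = -10 ← first occurrence
After step 2: p = 10
After step 3: p = 10
After step 4: p = 10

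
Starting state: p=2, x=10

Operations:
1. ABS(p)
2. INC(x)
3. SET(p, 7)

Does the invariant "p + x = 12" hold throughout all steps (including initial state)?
No, violated after step 2

The invariant is violated after step 2.

State at each step:
Initial: p=2, x=10
After step 1: p=2, x=10
After step 2: p=2, x=11
After step 3: p=7, x=11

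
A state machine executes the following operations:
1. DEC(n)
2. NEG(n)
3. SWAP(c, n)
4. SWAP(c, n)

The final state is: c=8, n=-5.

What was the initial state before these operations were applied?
c=8, n=6

Working backwards:
Final state: c=8, n=-5
Before step 4 (SWAP(c, n)): c=-5, n=8
Before step 3 (SWAP(c, n)): c=8, n=-5
Before step 2 (NEG(n)): c=8, n=5
Before step 1 (DEC(n)): c=8, n=6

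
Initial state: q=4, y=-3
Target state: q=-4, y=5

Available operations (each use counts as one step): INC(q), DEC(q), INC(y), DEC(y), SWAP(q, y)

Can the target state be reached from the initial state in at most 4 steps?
Yes

Path (3 steps): INC(q) → DEC(y) → SWAP(q, y)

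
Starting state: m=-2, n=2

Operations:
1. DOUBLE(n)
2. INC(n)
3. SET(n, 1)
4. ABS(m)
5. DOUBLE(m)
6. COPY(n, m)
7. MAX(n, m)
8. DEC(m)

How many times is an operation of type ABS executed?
1

Counting ABS operations:
Step 4: ABS(m) ← ABS
Total: 1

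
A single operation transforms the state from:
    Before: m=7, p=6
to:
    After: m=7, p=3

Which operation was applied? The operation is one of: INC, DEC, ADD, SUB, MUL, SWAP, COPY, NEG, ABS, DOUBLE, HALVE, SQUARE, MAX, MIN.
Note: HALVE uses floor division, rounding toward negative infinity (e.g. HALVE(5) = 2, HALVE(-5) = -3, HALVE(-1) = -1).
HALVE(p)

Analyzing the change:
Before: m=7, p=6
After: m=7, p=3
Variable p changed from 6 to 3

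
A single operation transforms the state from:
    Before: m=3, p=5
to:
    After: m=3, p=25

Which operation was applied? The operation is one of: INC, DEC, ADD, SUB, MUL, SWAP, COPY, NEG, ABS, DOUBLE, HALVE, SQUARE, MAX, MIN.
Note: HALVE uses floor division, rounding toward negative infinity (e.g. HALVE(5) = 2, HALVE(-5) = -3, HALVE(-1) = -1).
SQUARE(p)

Analyzing the change:
Before: m=3, p=5
After: m=3, p=25
Variable p changed from 5 to 25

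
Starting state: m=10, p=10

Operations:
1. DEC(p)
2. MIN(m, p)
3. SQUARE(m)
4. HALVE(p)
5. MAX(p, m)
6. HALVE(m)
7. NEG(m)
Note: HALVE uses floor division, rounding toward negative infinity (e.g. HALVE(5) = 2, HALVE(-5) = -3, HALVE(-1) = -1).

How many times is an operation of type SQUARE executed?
1

Counting SQUARE operations:
Step 3: SQUARE(m) ← SQUARE
Total: 1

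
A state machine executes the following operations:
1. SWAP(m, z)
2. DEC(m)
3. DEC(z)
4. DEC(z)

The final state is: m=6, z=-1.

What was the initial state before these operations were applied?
m=1, z=7

Working backwards:
Final state: m=6, z=-1
Before step 4 (DEC(z)): m=6, z=0
Before step 3 (DEC(z)): m=6, z=1
Before step 2 (DEC(m)): m=7, z=1
Before step 1 (SWAP(m, z)): m=1, z=7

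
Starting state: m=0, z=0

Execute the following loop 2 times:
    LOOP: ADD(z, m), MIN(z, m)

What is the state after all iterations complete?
m=0, z=0

Iteration trace:
Start: m=0, z=0
After iteration 1: m=0, z=0
After iteration 2: m=0, z=0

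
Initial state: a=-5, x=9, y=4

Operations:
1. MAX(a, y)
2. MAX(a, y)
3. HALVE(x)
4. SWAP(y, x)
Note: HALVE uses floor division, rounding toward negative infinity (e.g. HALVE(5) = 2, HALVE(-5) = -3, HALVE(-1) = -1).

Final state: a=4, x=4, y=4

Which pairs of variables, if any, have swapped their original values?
None

Comparing initial and final values:
a: -5 → 4
y: 4 → 4
x: 9 → 4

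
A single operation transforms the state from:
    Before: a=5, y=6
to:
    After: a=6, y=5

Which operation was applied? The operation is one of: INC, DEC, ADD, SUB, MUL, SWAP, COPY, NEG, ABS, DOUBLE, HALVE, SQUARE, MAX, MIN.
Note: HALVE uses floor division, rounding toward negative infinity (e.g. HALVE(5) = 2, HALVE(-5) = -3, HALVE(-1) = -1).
SWAP(a, y)

Analyzing the change:
Before: a=5, y=6
After: a=6, y=5
Variable a changed from 5 to 6
Variable y changed from 6 to 5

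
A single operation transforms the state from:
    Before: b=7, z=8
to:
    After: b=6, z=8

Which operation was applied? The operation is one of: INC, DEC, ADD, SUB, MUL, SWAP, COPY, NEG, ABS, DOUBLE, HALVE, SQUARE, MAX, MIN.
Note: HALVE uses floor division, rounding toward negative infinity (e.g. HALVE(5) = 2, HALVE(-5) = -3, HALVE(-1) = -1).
DEC(b)

Analyzing the change:
Before: b=7, z=8
After: b=6, z=8
Variable b changed from 7 to 6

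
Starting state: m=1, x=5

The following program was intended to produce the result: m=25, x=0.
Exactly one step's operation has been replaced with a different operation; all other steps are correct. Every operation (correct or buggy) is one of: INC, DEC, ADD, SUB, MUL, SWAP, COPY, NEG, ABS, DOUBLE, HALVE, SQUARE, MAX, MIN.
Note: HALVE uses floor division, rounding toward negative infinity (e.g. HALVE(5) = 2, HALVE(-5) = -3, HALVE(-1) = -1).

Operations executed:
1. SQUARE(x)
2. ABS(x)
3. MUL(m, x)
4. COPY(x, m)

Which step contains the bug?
Step 4

Trace with buggy code:
Initial: m=1, x=5
After step 1: m=1, x=25
After step 2: m=1, x=25
After step 3: m=25, x=25
After step 4: m=25, x=25
Actual final m=25, x=25 ≠ expected m=25, x=0.
Step 4 is the only position where a single-operation replacement can produce the expected result.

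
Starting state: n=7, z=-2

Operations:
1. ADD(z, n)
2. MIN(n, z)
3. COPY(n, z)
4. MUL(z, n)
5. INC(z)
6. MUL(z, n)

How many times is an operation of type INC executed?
1

Counting INC operations:
Step 5: INC(z) ← INC
Total: 1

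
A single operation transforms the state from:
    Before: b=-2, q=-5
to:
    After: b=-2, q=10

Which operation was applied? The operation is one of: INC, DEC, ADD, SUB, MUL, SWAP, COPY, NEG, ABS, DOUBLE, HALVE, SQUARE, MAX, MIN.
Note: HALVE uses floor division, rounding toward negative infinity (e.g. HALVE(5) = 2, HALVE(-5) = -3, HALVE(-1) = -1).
MUL(q, b)

Analyzing the change:
Before: b=-2, q=-5
After: b=-2, q=10
Variable q changed from -5 to 10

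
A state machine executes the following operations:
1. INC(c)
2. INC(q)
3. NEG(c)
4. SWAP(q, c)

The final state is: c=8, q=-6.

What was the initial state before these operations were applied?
c=5, q=7

Working backwards:
Final state: c=8, q=-6
Before step 4 (SWAP(q, c)): c=-6, q=8
Before step 3 (NEG(c)): c=6, q=8
Before step 2 (INC(q)): c=6, q=7
Before step 1 (INC(c)): c=5, q=7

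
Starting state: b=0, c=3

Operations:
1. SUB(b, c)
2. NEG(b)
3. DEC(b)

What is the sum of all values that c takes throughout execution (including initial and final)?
12

Values of c at each step:
Initial: c = 3
After step 1: c = 3
After step 2: c = 3
After step 3: c = 3
Sum = 3 + 3 + 3 + 3 = 12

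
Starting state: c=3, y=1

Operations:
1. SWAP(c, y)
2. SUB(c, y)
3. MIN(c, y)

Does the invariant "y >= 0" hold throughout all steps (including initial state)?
Yes

The invariant holds at every step.

State at each step:
Initial: c=3, y=1
After step 1: c=1, y=3
After step 2: c=-2, y=3
After step 3: c=-2, y=3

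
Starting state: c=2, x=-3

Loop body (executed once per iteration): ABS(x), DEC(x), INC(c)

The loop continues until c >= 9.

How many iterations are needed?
7

Tracing iterations:
Initial: c=2, x=-3
After iteration 1: c=3, x=2
After iteration 2: c=4, x=1
After iteration 3: c=5, x=0
After iteration 4: c=6, x=-1
After iteration 5: c=7, x=0
After iteration 6: c=8, x=-1
After iteration 7: c=9, x=0
c >= 9 now holds, so the loop exits after 7 iterations.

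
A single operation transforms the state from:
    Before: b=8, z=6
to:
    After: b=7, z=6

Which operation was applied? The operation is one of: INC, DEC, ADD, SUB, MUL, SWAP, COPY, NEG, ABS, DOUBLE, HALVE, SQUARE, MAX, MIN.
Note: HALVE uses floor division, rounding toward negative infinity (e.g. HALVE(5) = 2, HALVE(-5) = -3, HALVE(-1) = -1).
DEC(b)

Analyzing the change:
Before: b=8, z=6
After: b=7, z=6
Variable b changed from 8 to 7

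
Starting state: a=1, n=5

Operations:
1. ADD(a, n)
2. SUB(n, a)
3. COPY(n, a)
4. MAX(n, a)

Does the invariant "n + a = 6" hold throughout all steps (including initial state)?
No, violated after step 1

The invariant is violated after step 1.

State at each step:
Initial: a=1, n=5
After step 1: a=6, n=5
After step 2: a=6, n=-1
After step 3: a=6, n=6
After step 4: a=6, n=6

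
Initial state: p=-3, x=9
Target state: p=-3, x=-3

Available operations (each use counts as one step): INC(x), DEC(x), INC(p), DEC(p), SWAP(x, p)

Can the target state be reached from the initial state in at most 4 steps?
No

The target state cannot be reached within 4 steps.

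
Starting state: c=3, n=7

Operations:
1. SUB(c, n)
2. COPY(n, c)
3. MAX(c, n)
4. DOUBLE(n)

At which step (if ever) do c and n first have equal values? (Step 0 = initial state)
Step 2

c and n first become equal after step 2.

Comparing values at each step:
Initial: c=3, n=7
After step 1: c=-4, n=7
After step 2: c=-4, n=-4 ← equal!
After step 3: c=-4, n=-4 ← equal!
After step 4: c=-4, n=-8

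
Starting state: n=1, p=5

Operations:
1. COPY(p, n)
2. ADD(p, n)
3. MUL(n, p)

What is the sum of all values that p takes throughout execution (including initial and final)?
10

Values of p at each step:
Initial: p = 5
After step 1: p = 1
After step 2: p = 2
After step 3: p = 2
Sum = 5 + 1 + 2 + 2 = 10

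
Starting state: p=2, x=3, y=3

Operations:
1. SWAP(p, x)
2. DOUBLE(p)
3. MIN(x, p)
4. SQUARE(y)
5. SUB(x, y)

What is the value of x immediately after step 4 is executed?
x = 2

Tracing x through execution:
Initial: x = 3
After step 1 (SWAP(p, x)): x = 2
After step 2 (DOUBLE(p)): x = 2
After step 3 (MIN(x, p)): x = 2
After step 4 (SQUARE(y)): x = 2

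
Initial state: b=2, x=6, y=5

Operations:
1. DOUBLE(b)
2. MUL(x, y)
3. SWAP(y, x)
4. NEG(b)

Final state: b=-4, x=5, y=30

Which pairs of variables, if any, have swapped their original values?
None

Comparing initial and final values:
x: 6 → 5
b: 2 → -4
y: 5 → 30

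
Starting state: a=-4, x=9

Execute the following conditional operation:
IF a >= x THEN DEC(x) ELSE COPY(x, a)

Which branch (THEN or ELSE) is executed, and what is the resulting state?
Branch: ELSE, Final state: a=-4, x=-4

Evaluating condition: a >= x
a = -4, x = 9
Condition is False, so ELSE branch executes
After COPY(x, a): a=-4, x=-4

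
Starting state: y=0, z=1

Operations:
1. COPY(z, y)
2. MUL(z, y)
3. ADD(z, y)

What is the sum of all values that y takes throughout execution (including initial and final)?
0

Values of y at each step:
Initial: y = 0
After step 1: y = 0
After step 2: y = 0
After step 3: y = 0
Sum = 0 + 0 + 0 + 0 = 0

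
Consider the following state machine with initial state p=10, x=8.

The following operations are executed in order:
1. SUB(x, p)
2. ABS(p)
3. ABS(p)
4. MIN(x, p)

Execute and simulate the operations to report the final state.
{p: 10, x: -2}

Step-by-step execution:
Initial: p=10, x=8
After step 1 (SUB(x, p)): p=10, x=-2
After step 2 (ABS(p)): p=10, x=-2
After step 3 (ABS(p)): p=10, x=-2
After step 4 (MIN(x, p)): p=10, x=-2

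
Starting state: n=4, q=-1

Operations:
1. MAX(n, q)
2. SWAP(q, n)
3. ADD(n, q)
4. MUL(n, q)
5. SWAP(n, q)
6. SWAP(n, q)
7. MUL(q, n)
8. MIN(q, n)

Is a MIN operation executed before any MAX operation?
No

First MIN: step 8
First MAX: step 1
Since 8 > 1, MAX comes first.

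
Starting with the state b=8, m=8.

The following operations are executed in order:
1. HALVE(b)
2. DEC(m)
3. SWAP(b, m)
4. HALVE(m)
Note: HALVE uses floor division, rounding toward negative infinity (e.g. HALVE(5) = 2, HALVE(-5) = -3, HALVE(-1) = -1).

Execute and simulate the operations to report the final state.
{b: 7, m: 2}

Step-by-step execution:
Initial: b=8, m=8
After step 1 (HALVE(b)): b=4, m=8
After step 2 (DEC(m)): b=4, m=7
After step 3 (SWAP(b, m)): b=7, m=4
After step 4 (HALVE(m)): b=7, m=2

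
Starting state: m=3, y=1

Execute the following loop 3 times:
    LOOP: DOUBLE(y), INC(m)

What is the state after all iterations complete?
m=6, y=8

Iteration trace:
Start: m=3, y=1
After iteration 1: m=4, y=2
After iteration 2: m=5, y=4
After iteration 3: m=6, y=8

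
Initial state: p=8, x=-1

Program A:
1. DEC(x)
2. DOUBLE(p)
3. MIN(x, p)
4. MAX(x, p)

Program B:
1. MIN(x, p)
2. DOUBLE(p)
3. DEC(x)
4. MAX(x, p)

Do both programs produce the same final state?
Yes

Program A final state: p=16, x=16
Program B final state: p=16, x=16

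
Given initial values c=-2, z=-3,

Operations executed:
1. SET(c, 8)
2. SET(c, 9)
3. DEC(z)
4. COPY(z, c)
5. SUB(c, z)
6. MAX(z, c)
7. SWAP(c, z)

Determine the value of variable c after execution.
c = 9

Tracing execution:
Step 1: SET(c, 8) → c = 8
Step 2: SET(c, 9) → c = 9
Step 3: DEC(z) → c = 9
Step 4: COPY(z, c) → c = 9
Step 5: SUB(c, z) → c = 0
Step 6: MAX(z, c) → c = 0
Step 7: SWAP(c, z) → c = 9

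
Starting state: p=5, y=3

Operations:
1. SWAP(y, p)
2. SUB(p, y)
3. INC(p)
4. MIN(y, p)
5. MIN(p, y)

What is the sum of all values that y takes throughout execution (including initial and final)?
16

Values of y at each step:
Initial: y = 3
After step 1: y = 5
After step 2: y = 5
After step 3: y = 5
After step 4: y = -1
After step 5: y = -1
Sum = 3 + 5 + 5 + 5 + -1 + -1 = 16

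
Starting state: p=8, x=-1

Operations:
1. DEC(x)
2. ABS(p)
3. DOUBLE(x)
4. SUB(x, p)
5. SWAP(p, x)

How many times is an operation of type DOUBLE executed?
1

Counting DOUBLE operations:
Step 3: DOUBLE(x) ← DOUBLE
Total: 1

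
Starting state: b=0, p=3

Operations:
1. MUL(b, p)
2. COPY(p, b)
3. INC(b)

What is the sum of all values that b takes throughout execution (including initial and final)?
1

Values of b at each step:
Initial: b = 0
After step 1: b = 0
After step 2: b = 0
After step 3: b = 1
Sum = 0 + 0 + 0 + 1 = 1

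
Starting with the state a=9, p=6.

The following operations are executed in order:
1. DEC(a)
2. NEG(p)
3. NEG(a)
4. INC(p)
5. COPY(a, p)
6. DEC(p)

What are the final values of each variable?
{a: -5, p: -6}

Step-by-step execution:
Initial: a=9, p=6
After step 1 (DEC(a)): a=8, p=6
After step 2 (NEG(p)): a=8, p=-6
After step 3 (NEG(a)): a=-8, p=-6
After step 4 (INC(p)): a=-8, p=-5
After step 5 (COPY(a, p)): a=-5, p=-5
After step 6 (DEC(p)): a=-5, p=-6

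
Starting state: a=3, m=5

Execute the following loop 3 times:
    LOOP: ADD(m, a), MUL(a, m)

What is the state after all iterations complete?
a=614400, m=800

Iteration trace:
Start: a=3, m=5
After iteration 1: a=24, m=8
After iteration 2: a=768, m=32
After iteration 3: a=614400, m=800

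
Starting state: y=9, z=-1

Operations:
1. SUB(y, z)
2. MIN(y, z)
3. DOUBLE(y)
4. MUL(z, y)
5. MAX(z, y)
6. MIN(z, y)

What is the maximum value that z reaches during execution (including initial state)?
2

Values of z at each step:
Initial: z = -1
After step 1: z = -1
After step 2: z = -1
After step 3: z = -1
After step 4: z = 2 ← maximum
After step 5: z = 2
After step 6: z = -2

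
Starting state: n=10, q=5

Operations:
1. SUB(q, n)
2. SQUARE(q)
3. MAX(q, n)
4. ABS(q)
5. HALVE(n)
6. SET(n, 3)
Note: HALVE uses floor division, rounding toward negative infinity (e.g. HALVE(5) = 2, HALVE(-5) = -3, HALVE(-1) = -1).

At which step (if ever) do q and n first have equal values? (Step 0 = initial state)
Never

q and n never become equal during execution.

Comparing values at each step:
Initial: q=5, n=10
After step 1: q=-5, n=10
After step 2: q=25, n=10
After step 3: q=25, n=10
After step 4: q=25, n=10
After step 5: q=25, n=5
After step 6: q=25, n=3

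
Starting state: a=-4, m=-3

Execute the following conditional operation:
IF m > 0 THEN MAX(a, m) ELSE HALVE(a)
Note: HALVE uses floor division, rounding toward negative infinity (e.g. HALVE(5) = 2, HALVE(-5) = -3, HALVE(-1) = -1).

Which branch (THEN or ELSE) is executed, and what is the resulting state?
Branch: ELSE, Final state: a=-2, m=-3

Evaluating condition: m > 0
m = -3
Condition is False, so ELSE branch executes
After HALVE(a): a=-2, m=-3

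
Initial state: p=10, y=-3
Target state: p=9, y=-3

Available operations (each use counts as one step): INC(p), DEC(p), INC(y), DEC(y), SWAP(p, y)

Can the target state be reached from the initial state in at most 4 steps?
Yes

Path (1 step): DEC(p)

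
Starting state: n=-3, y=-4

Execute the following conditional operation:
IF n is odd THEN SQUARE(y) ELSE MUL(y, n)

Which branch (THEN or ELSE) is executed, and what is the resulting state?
Branch: THEN, Final state: n=-3, y=16

Evaluating condition: n is odd
Condition is True, so THEN branch executes
After SQUARE(y): n=-3, y=16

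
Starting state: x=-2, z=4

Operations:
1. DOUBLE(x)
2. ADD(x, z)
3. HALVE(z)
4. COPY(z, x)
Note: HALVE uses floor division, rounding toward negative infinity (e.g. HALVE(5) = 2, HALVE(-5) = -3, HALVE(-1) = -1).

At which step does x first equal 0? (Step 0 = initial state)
Step 2

Tracing x:
Initial: x = -2
After step 1: x = -4
After step 2: x = 0 ← first occurrence
After step 3: x = 0
After step 4: x = 0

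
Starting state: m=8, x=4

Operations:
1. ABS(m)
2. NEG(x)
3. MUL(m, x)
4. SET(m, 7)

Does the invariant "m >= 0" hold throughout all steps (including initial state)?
No, violated after step 3

The invariant is violated after step 3.

State at each step:
Initial: m=8, x=4
After step 1: m=8, x=4
After step 2: m=8, x=-4
After step 3: m=-32, x=-4
After step 4: m=7, x=-4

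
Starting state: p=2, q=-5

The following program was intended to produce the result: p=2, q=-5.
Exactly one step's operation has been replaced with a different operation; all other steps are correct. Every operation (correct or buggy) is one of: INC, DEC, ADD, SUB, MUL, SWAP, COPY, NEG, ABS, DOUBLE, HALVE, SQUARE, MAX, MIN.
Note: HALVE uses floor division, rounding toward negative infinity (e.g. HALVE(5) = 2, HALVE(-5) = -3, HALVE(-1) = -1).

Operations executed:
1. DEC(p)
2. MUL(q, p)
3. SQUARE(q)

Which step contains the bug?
Step 3

Trace with buggy code:
Initial: p=2, q=-5
After step 1: p=1, q=-5
After step 2: p=1, q=-5
After step 3: p=1, q=25
Actual final p=1, q=25 ≠ expected p=2, q=-5.
Step 3 is the only position where a single-operation replacement can produce the expected result.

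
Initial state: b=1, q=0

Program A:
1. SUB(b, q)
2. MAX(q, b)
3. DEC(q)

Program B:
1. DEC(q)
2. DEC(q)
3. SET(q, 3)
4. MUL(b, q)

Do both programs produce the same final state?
No

Program A final state: b=1, q=0
Program B final state: b=3, q=3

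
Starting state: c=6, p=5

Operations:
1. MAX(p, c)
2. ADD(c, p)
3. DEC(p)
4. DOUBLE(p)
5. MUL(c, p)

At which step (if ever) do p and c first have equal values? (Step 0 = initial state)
Step 1

p and c first become equal after step 1.

Comparing values at each step:
Initial: p=5, c=6
After step 1: p=6, c=6 ← equal!
After step 2: p=6, c=12
After step 3: p=5, c=12
After step 4: p=10, c=12
After step 5: p=10, c=120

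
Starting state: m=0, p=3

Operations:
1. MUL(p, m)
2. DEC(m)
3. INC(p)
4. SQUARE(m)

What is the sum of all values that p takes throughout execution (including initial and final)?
5

Values of p at each step:
Initial: p = 3
After step 1: p = 0
After step 2: p = 0
After step 3: p = 1
After step 4: p = 1
Sum = 3 + 0 + 0 + 1 + 1 = 5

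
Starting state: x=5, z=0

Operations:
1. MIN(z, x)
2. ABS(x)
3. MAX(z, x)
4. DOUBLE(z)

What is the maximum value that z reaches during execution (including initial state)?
10

Values of z at each step:
Initial: z = 0
After step 1: z = 0
After step 2: z = 0
After step 3: z = 5
After step 4: z = 10 ← maximum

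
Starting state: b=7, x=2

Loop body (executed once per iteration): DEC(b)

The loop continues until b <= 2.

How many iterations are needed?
5

Tracing iterations:
Initial: b=7, x=2
After iteration 1: b=6, x=2
After iteration 2: b=5, x=2
After iteration 3: b=4, x=2
After iteration 4: b=3, x=2
After iteration 5: b=2, x=2
b <= 2 now holds, so the loop exits after 5 iterations.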